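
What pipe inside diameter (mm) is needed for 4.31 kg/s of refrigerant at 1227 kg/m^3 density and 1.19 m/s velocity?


A = m_dot / (rho * v) = 4.31 / (1227 * 1.19) = 0.002951791964 m^2
d = sqrt(4*A/pi) * 1000
d = 61.3 mm

61.3


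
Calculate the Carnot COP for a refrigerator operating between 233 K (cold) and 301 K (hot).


dT = 301 - 233 = 68 K
COP_carnot = T_cold / dT = 233 / 68
COP_carnot = 3.426

3.426


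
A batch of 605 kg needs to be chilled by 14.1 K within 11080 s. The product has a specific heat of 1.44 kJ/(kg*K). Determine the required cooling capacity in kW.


Q = m * cp * dT / t
Q = 605 * 1.44 * 14.1 / 11080
Q = 1.109 kW

1.109


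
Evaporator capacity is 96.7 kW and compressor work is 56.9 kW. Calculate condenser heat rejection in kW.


Q_cond = Q_evap + W
Q_cond = 96.7 + 56.9
Q_cond = 153.6 kW

153.6


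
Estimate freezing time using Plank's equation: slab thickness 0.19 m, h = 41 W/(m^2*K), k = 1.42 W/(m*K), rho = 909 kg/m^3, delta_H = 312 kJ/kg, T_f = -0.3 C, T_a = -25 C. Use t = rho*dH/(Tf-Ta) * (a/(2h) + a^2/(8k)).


dT = -0.3 - (-25) = 24.7 K
term1 = a/(2h) = 0.19/(2*41) = 0.002317073171
term2 = a^2/(8k) = 0.19^2/(8*1.42) = 0.003177816901
t = rho*dH*1000/dT * (term1 + term2)
t = 909*312*1000/24.7 * (0.002317073171 + 0.003177816901)
t = 63093 s

63093


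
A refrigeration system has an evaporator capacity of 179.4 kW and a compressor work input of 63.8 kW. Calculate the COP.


COP = Q_evap / W
COP = 179.4 / 63.8
COP = 2.812

2.812


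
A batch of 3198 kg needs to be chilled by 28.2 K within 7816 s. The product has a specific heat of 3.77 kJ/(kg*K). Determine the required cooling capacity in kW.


Q = m * cp * dT / t
Q = 3198 * 3.77 * 28.2 / 7816
Q = 43.5 kW

43.5


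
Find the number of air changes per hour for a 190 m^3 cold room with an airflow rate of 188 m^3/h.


ACH = flow / volume
ACH = 188 / 190
ACH = 0.989

0.989


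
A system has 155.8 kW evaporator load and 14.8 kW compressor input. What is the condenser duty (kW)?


Q_cond = Q_evap + W
Q_cond = 155.8 + 14.8
Q_cond = 170.6 kW

170.6


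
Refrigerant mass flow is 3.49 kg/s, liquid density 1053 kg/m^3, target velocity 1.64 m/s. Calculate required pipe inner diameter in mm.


A = m_dot / (rho * v) = 3.49 / (1053 * 1.64) = 0.002020939013 m^2
d = sqrt(4*A/pi) * 1000
d = 50.7 mm

50.7


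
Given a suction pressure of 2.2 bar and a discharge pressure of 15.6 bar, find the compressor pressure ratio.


PR = P_high / P_low
PR = 15.6 / 2.2
PR = 7.091

7.091


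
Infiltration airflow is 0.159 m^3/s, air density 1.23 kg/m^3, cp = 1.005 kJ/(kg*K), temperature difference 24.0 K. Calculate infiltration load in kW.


Q = V_dot * rho * cp * dT
Q = 0.159 * 1.23 * 1.005 * 24.0
Q = 4.717 kW

4.717


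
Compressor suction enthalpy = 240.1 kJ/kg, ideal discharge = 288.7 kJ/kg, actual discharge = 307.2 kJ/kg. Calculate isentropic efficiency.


dh_ideal = 288.7 - 240.1 = 48.6 kJ/kg
dh_actual = 307.2 - 240.1 = 67.1 kJ/kg
eta_s = dh_ideal / dh_actual = 48.6 / 67.1
eta_s = 0.7243

0.7243


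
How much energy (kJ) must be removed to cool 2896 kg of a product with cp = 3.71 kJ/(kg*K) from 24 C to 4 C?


dT = 24 - (4) = 20 K
Q = m * cp * dT = 2896 * 3.71 * 20
Q = 214883 kJ

214883


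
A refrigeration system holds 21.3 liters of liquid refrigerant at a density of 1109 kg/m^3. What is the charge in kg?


Charge = V * rho / 1000
Charge = 21.3 * 1109 / 1000
Charge = 23.62 kg

23.62


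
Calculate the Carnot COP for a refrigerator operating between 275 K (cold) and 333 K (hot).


dT = 333 - 275 = 58 K
COP_carnot = T_cold / dT = 275 / 58
COP_carnot = 4.741

4.741


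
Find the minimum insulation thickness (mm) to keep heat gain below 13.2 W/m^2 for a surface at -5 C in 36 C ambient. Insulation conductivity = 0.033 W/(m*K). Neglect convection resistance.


dT = 36 - (-5) = 41 K
thickness = k * dT / q_max * 1000
thickness = 0.033 * 41 / 13.2 * 1000
thickness = 102.5 mm

102.5


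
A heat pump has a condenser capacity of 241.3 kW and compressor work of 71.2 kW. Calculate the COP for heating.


COP_hp = Q_cond / W
COP_hp = 241.3 / 71.2
COP_hp = 3.389

3.389


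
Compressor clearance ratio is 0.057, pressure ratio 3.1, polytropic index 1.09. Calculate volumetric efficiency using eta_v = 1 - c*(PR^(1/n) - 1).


PR^(1/n) = 3.1^(1/1.09) = 2.8235179
eta_v = 1 - 0.057 * (2.8235179 - 1)
eta_v = 0.8961

0.8961


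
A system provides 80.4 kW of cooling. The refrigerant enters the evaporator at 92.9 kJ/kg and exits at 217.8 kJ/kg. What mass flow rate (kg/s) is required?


dh = 217.8 - 92.9 = 124.9 kJ/kg
m_dot = Q / dh = 80.4 / 124.9 = 0.6437 kg/s

0.6437


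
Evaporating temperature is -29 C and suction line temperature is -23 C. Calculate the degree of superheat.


Superheat = T_suction - T_evap
Superheat = -23 - (-29)
Superheat = 6 K

6


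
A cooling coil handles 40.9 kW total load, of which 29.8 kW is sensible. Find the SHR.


SHR = Q_sensible / Q_total
SHR = 29.8 / 40.9
SHR = 0.729

0.729


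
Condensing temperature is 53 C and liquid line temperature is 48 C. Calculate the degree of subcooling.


Subcooling = T_cond - T_liquid
Subcooling = 53 - 48
Subcooling = 5 K

5


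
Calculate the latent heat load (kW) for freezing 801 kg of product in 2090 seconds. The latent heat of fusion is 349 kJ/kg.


Q_lat = m * h_fg / t
Q_lat = 801 * 349 / 2090
Q_lat = 133.76 kW

133.76


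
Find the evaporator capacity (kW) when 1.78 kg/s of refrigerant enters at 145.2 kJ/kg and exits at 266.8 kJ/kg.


dh = 266.8 - 145.2 = 121.6 kJ/kg
Q_evap = m_dot * dh = 1.78 * 121.6
Q_evap = 216.45 kW

216.45


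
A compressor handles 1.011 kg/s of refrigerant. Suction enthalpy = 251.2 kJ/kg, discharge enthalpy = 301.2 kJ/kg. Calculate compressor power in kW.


dh = 301.2 - 251.2 = 50.0 kJ/kg
W = m_dot * dh = 1.011 * 50.0 = 50.55 kW

50.55


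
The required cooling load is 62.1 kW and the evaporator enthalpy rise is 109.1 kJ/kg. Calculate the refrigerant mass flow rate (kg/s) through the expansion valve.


m_dot = Q / dh
m_dot = 62.1 / 109.1
m_dot = 0.5692 kg/s

0.5692


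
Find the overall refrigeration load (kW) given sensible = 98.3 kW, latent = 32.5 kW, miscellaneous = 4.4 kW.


Q_total = Q_s + Q_l + Q_misc
Q_total = 98.3 + 32.5 + 4.4
Q_total = 135.2 kW

135.2


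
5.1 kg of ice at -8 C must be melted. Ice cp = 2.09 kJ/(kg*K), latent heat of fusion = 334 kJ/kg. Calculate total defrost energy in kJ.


Sensible heat = cp * dT = 2.09 * 8 = 16.72 kJ/kg
Total per kg = 16.72 + 334 = 350.72 kJ/kg
Q = m * total = 5.1 * 350.72
Q = 1788.7 kJ

1788.7


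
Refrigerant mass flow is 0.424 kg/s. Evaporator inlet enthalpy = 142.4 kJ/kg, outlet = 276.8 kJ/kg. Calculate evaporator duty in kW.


dh = 276.8 - 142.4 = 134.4 kJ/kg
Q_evap = m_dot * dh = 0.424 * 134.4
Q_evap = 56.99 kW

56.99


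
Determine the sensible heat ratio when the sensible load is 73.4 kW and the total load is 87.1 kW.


SHR = Q_sensible / Q_total
SHR = 73.4 / 87.1
SHR = 0.843

0.843


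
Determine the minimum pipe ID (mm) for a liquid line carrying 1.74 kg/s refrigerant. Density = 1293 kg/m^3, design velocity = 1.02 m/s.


A = m_dot / (rho * v) = 1.74 / (1293 * 1.02) = 0.001319321232 m^2
d = sqrt(4*A/pi) * 1000
d = 41.0 mm

41.0


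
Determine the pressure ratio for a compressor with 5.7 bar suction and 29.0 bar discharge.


PR = P_high / P_low
PR = 29.0 / 5.7
PR = 5.088

5.088


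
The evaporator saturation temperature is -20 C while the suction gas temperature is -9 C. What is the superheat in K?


Superheat = T_suction - T_evap
Superheat = -9 - (-20)
Superheat = 11 K

11


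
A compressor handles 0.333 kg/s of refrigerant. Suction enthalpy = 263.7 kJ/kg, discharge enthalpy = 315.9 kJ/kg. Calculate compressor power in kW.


dh = 315.9 - 263.7 = 52.2 kJ/kg
W = m_dot * dh = 0.333 * 52.2 = 17.38 kW

17.38


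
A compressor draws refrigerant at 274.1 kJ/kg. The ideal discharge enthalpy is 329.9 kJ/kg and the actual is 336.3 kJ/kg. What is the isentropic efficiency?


dh_ideal = 329.9 - 274.1 = 55.8 kJ/kg
dh_actual = 336.3 - 274.1 = 62.2 kJ/kg
eta_s = dh_ideal / dh_actual = 55.8 / 62.2
eta_s = 0.8971

0.8971


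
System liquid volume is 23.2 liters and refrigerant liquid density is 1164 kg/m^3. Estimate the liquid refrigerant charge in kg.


Charge = V * rho / 1000
Charge = 23.2 * 1164 / 1000
Charge = 27.0 kg

27.0


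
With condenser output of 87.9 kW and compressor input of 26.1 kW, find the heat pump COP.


COP_hp = Q_cond / W
COP_hp = 87.9 / 26.1
COP_hp = 3.368

3.368


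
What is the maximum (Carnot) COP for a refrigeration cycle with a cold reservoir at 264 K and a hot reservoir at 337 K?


dT = 337 - 264 = 73 K
COP_carnot = T_cold / dT = 264 / 73
COP_carnot = 3.616

3.616


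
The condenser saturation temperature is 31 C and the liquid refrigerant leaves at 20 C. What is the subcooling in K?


Subcooling = T_cond - T_liquid
Subcooling = 31 - 20
Subcooling = 11 K

11


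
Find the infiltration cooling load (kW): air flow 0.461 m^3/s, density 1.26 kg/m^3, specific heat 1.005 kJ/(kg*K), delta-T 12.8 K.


Q = V_dot * rho * cp * dT
Q = 0.461 * 1.26 * 1.005 * 12.8
Q = 7.472 kW

7.472


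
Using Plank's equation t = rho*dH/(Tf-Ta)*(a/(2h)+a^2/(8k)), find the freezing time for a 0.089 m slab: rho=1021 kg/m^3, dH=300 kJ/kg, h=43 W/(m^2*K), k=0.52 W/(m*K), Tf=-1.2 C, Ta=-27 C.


dT = -1.2 - (-27) = 25.8 K
term1 = a/(2h) = 0.089/(2*43) = 0.001034883721
term2 = a^2/(8k) = 0.089^2/(8*0.52) = 0.001904086538
t = rho*dH*1000/dT * (term1 + term2)
t = 1021*300*1000/25.8 * (0.001034883721 + 0.001904086538)
t = 34892 s

34892


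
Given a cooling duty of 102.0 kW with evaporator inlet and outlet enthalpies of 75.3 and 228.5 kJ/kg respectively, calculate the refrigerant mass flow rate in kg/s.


dh = 228.5 - 75.3 = 153.2 kJ/kg
m_dot = Q / dh = 102.0 / 153.2 = 0.6658 kg/s

0.6658


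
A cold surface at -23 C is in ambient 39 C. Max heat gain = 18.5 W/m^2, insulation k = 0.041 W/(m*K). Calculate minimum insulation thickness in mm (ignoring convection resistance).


dT = 39 - (-23) = 62 K
thickness = k * dT / q_max * 1000
thickness = 0.041 * 62 / 18.5 * 1000
thickness = 137.4 mm

137.4


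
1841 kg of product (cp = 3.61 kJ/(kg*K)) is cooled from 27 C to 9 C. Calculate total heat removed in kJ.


dT = 27 - (9) = 18 K
Q = m * cp * dT = 1841 * 3.61 * 18
Q = 119628 kJ

119628


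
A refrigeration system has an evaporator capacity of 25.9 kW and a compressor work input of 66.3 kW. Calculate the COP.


COP = Q_evap / W
COP = 25.9 / 66.3
COP = 0.391

0.391


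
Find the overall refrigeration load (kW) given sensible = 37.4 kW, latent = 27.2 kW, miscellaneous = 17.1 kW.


Q_total = Q_s + Q_l + Q_misc
Q_total = 37.4 + 27.2 + 17.1
Q_total = 81.7 kW

81.7


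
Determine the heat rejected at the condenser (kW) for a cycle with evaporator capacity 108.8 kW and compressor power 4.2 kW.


Q_cond = Q_evap + W
Q_cond = 108.8 + 4.2
Q_cond = 113.0 kW

113.0


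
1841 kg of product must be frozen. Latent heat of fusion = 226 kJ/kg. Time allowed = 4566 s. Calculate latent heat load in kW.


Q_lat = m * h_fg / t
Q_lat = 1841 * 226 / 4566
Q_lat = 91.12 kW

91.12


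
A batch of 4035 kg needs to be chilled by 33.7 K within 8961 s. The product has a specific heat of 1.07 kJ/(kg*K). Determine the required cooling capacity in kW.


Q = m * cp * dT / t
Q = 4035 * 1.07 * 33.7 / 8961
Q = 16.237 kW

16.237


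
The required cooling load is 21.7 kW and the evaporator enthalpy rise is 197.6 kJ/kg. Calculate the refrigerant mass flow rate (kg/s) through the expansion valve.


m_dot = Q / dh
m_dot = 21.7 / 197.6
m_dot = 0.1098 kg/s

0.1098


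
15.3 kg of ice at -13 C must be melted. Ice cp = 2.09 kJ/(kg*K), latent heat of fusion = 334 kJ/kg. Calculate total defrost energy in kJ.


Sensible heat = cp * dT = 2.09 * 13 = 27.17 kJ/kg
Total per kg = 27.17 + 334 = 361.17 kJ/kg
Q = m * total = 15.3 * 361.17
Q = 5525.9 kJ

5525.9


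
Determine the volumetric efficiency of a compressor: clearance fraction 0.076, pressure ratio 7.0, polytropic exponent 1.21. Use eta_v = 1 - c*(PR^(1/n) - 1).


PR^(1/n) = 7.0^(1/1.21) = 4.99376536
eta_v = 1 - 0.076 * (4.99376536 - 1)
eta_v = 0.6965

0.6965


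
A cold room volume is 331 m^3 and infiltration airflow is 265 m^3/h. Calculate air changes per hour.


ACH = flow / volume
ACH = 265 / 331
ACH = 0.801

0.801


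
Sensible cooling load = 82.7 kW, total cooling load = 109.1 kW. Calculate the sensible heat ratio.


SHR = Q_sensible / Q_total
SHR = 82.7 / 109.1
SHR = 0.758

0.758


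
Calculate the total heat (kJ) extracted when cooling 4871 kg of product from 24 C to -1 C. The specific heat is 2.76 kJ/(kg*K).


dT = 24 - (-1) = 25 K
Q = m * cp * dT = 4871 * 2.76 * 25
Q = 336099 kJ

336099


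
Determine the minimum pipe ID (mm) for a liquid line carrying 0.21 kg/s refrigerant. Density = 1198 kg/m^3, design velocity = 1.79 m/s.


A = m_dot / (rho * v) = 0.21 / (1198 * 1.79) = 0.00009792857742 m^2
d = sqrt(4*A/pi) * 1000
d = 11.2 mm

11.2


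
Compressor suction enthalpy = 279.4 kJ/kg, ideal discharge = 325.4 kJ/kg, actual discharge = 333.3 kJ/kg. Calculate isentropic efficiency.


dh_ideal = 325.4 - 279.4 = 46.0 kJ/kg
dh_actual = 333.3 - 279.4 = 53.9 kJ/kg
eta_s = dh_ideal / dh_actual = 46.0 / 53.9
eta_s = 0.8534

0.8534


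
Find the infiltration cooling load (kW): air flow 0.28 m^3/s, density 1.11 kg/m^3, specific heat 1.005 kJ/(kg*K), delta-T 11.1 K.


Q = V_dot * rho * cp * dT
Q = 0.28 * 1.11 * 1.005 * 11.1
Q = 3.467 kW

3.467


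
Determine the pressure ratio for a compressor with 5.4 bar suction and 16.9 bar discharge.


PR = P_high / P_low
PR = 16.9 / 5.4
PR = 3.13

3.13


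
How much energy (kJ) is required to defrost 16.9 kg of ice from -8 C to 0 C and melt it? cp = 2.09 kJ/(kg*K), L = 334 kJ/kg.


Sensible heat = cp * dT = 2.09 * 8 = 16.72 kJ/kg
Total per kg = 16.72 + 334 = 350.72 kJ/kg
Q = m * total = 16.9 * 350.72
Q = 5927.2 kJ

5927.2


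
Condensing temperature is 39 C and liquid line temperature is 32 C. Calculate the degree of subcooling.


Subcooling = T_cond - T_liquid
Subcooling = 39 - 32
Subcooling = 7 K

7


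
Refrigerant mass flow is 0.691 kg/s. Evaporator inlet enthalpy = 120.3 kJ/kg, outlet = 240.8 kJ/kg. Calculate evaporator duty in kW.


dh = 240.8 - 120.3 = 120.5 kJ/kg
Q_evap = m_dot * dh = 0.691 * 120.5
Q_evap = 83.27 kW

83.27


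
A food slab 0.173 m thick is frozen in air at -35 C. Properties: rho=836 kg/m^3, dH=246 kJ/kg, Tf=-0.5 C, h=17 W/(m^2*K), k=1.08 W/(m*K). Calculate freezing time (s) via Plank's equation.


dT = -0.5 - (-35) = 34.5 K
term1 = a/(2h) = 0.173/(2*17) = 0.005088235294
term2 = a^2/(8k) = 0.173^2/(8*1.08) = 0.00346400463
t = rho*dH*1000/dT * (term1 + term2)
t = 836*246*1000/34.5 * (0.005088235294 + 0.00346400463)
t = 50980 s

50980


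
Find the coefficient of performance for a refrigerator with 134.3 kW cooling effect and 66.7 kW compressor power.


COP = Q_evap / W
COP = 134.3 / 66.7
COP = 2.013

2.013


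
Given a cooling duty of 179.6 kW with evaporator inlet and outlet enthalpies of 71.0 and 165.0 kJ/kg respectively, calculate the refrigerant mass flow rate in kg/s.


dh = 165.0 - 71.0 = 94.0 kJ/kg
m_dot = Q / dh = 179.6 / 94.0 = 1.9106 kg/s

1.9106


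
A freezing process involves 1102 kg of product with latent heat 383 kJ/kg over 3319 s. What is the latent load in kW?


Q_lat = m * h_fg / t
Q_lat = 1102 * 383 / 3319
Q_lat = 127.17 kW

127.17


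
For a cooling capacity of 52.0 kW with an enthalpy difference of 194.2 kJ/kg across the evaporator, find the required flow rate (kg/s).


m_dot = Q / dh
m_dot = 52.0 / 194.2
m_dot = 0.2678 kg/s

0.2678


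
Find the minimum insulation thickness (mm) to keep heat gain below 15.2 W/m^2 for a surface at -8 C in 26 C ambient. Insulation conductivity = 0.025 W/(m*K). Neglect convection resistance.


dT = 26 - (-8) = 34 K
thickness = k * dT / q_max * 1000
thickness = 0.025 * 34 / 15.2 * 1000
thickness = 55.9 mm

55.9


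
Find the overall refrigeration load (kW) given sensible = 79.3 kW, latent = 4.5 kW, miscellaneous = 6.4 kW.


Q_total = Q_s + Q_l + Q_misc
Q_total = 79.3 + 4.5 + 6.4
Q_total = 90.2 kW

90.2


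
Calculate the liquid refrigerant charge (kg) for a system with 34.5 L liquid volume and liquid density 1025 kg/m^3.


Charge = V * rho / 1000
Charge = 34.5 * 1025 / 1000
Charge = 35.36 kg

35.36


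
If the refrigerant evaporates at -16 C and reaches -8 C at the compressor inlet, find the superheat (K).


Superheat = T_suction - T_evap
Superheat = -8 - (-16)
Superheat = 8 K

8


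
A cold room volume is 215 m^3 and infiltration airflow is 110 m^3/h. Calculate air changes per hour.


ACH = flow / volume
ACH = 110 / 215
ACH = 0.512

0.512


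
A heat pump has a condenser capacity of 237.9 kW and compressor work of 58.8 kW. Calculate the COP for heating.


COP_hp = Q_cond / W
COP_hp = 237.9 / 58.8
COP_hp = 4.046

4.046


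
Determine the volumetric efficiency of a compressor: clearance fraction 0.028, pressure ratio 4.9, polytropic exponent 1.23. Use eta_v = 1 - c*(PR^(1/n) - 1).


PR^(1/n) = 4.9^(1/1.23) = 3.64028197
eta_v = 1 - 0.028 * (3.64028197 - 1)
eta_v = 0.9261

0.9261


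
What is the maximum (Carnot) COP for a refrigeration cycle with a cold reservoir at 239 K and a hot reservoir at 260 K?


dT = 260 - 239 = 21 K
COP_carnot = T_cold / dT = 239 / 21
COP_carnot = 11.381

11.381


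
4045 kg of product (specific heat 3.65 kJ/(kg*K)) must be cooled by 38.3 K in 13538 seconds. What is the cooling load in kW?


Q = m * cp * dT / t
Q = 4045 * 3.65 * 38.3 / 13538
Q = 41.769 kW

41.769


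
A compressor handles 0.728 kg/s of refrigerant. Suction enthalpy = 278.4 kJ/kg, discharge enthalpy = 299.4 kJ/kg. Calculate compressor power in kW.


dh = 299.4 - 278.4 = 21.0 kJ/kg
W = m_dot * dh = 0.728 * 21.0 = 15.29 kW

15.29


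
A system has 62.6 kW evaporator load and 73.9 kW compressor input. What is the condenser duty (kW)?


Q_cond = Q_evap + W
Q_cond = 62.6 + 73.9
Q_cond = 136.5 kW

136.5


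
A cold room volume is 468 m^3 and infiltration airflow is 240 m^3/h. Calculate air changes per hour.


ACH = flow / volume
ACH = 240 / 468
ACH = 0.513

0.513


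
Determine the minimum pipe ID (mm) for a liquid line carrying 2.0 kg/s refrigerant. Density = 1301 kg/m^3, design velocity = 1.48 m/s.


A = m_dot / (rho * v) = 2.0 / (1301 * 1.48) = 0.001038702038 m^2
d = sqrt(4*A/pi) * 1000
d = 36.4 mm

36.4


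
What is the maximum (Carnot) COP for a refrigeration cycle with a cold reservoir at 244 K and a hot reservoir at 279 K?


dT = 279 - 244 = 35 K
COP_carnot = T_cold / dT = 244 / 35
COP_carnot = 6.971

6.971


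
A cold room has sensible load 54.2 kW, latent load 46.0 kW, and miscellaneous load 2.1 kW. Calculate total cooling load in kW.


Q_total = Q_s + Q_l + Q_misc
Q_total = 54.2 + 46.0 + 2.1
Q_total = 102.3 kW

102.3


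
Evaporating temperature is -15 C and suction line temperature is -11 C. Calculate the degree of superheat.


Superheat = T_suction - T_evap
Superheat = -11 - (-15)
Superheat = 4 K

4


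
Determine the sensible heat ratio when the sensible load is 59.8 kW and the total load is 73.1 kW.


SHR = Q_sensible / Q_total
SHR = 59.8 / 73.1
SHR = 0.818

0.818


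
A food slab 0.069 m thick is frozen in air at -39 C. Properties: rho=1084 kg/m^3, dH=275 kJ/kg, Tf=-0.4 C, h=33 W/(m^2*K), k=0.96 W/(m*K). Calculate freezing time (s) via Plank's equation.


dT = -0.4 - (-39) = 38.6 K
term1 = a/(2h) = 0.069/(2*33) = 0.001045454545
term2 = a^2/(8k) = 0.069^2/(8*0.96) = 0.000619921875
t = rho*dH*1000/dT * (term1 + term2)
t = 1084*275*1000/38.6 * (0.001045454545 + 0.000619921875)
t = 12861 s

12861


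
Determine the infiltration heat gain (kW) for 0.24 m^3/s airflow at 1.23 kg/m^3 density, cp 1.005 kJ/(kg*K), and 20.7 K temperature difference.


Q = V_dot * rho * cp * dT
Q = 0.24 * 1.23 * 1.005 * 20.7
Q = 6.141 kW

6.141


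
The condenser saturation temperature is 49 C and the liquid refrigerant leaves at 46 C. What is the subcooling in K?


Subcooling = T_cond - T_liquid
Subcooling = 49 - 46
Subcooling = 3 K

3


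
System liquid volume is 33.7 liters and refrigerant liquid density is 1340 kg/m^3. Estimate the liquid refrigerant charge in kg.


Charge = V * rho / 1000
Charge = 33.7 * 1340 / 1000
Charge = 45.16 kg

45.16


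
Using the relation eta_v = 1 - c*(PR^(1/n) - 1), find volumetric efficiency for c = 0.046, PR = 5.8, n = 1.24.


PR^(1/n) = 5.8^(1/1.24) = 4.12731615
eta_v = 1 - 0.046 * (4.12731615 - 1)
eta_v = 0.8561

0.8561


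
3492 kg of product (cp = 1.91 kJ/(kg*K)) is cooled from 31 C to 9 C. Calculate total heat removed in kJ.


dT = 31 - (9) = 22 K
Q = m * cp * dT = 3492 * 1.91 * 22
Q = 146734 kJ

146734


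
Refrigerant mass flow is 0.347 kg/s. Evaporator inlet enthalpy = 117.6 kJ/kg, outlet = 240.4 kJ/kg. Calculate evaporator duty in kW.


dh = 240.4 - 117.6 = 122.8 kJ/kg
Q_evap = m_dot * dh = 0.347 * 122.8
Q_evap = 42.61 kW

42.61


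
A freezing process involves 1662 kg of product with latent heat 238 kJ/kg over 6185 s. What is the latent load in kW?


Q_lat = m * h_fg / t
Q_lat = 1662 * 238 / 6185
Q_lat = 63.95 kW

63.95


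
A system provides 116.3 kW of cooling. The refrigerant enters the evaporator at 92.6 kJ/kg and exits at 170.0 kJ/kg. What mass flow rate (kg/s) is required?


dh = 170.0 - 92.6 = 77.4 kJ/kg
m_dot = Q / dh = 116.3 / 77.4 = 1.5026 kg/s

1.5026


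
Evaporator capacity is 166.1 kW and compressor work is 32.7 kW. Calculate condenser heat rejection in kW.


Q_cond = Q_evap + W
Q_cond = 166.1 + 32.7
Q_cond = 198.8 kW

198.8


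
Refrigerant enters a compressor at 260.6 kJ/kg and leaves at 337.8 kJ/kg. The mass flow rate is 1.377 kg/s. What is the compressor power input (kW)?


dh = 337.8 - 260.6 = 77.2 kJ/kg
W = m_dot * dh = 1.377 * 77.2 = 106.3 kW

106.3


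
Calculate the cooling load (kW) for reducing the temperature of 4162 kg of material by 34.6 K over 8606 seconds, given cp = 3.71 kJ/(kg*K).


Q = m * cp * dT / t
Q = 4162 * 3.71 * 34.6 / 8606
Q = 62.08 kW

62.08


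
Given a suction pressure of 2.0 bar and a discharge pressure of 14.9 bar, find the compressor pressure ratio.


PR = P_high / P_low
PR = 14.9 / 2.0
PR = 7.45

7.45


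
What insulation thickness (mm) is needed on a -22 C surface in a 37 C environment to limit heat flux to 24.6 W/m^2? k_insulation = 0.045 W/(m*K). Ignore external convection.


dT = 37 - (-22) = 59 K
thickness = k * dT / q_max * 1000
thickness = 0.045 * 59 / 24.6 * 1000
thickness = 107.9 mm

107.9


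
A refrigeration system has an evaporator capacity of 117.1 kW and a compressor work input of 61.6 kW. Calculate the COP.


COP = Q_evap / W
COP = 117.1 / 61.6
COP = 1.901

1.901


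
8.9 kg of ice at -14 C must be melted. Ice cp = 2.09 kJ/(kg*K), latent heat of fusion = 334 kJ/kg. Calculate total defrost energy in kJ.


Sensible heat = cp * dT = 2.09 * 14 = 29.26 kJ/kg
Total per kg = 29.26 + 334 = 363.26 kJ/kg
Q = m * total = 8.9 * 363.26
Q = 3233.0 kJ

3233.0


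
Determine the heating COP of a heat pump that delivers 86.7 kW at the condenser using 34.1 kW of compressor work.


COP_hp = Q_cond / W
COP_hp = 86.7 / 34.1
COP_hp = 2.543

2.543


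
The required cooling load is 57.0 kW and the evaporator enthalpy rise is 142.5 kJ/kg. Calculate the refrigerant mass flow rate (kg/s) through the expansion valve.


m_dot = Q / dh
m_dot = 57.0 / 142.5
m_dot = 0.4 kg/s

0.4


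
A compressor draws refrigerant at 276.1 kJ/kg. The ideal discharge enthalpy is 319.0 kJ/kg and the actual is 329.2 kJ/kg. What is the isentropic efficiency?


dh_ideal = 319.0 - 276.1 = 42.9 kJ/kg
dh_actual = 329.2 - 276.1 = 53.1 kJ/kg
eta_s = dh_ideal / dh_actual = 42.9 / 53.1
eta_s = 0.8079

0.8079


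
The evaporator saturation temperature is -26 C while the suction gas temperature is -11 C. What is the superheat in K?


Superheat = T_suction - T_evap
Superheat = -11 - (-26)
Superheat = 15 K

15


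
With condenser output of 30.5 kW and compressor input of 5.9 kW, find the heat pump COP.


COP_hp = Q_cond / W
COP_hp = 30.5 / 5.9
COP_hp = 5.169

5.169


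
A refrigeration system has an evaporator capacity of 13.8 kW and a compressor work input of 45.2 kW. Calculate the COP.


COP = Q_evap / W
COP = 13.8 / 45.2
COP = 0.305

0.305


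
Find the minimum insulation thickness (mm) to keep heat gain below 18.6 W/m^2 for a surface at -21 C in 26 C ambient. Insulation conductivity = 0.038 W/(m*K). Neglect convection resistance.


dT = 26 - (-21) = 47 K
thickness = k * dT / q_max * 1000
thickness = 0.038 * 47 / 18.6 * 1000
thickness = 96.0 mm

96.0


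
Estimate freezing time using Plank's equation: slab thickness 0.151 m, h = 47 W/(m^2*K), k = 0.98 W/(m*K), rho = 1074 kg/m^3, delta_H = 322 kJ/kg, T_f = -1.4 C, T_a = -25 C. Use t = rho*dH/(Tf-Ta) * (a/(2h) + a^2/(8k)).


dT = -1.4 - (-25) = 23.6 K
term1 = a/(2h) = 0.151/(2*47) = 0.001606382979
term2 = a^2/(8k) = 0.151^2/(8*0.98) = 0.002908290816
t = rho*dH*1000/dT * (term1 + term2)
t = 1074*322*1000/23.6 * (0.001606382979 + 0.002908290816)
t = 66157 s

66157


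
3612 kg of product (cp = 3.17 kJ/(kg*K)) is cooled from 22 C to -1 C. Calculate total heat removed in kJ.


dT = 22 - (-1) = 23 K
Q = m * cp * dT = 3612 * 3.17 * 23
Q = 263351 kJ

263351


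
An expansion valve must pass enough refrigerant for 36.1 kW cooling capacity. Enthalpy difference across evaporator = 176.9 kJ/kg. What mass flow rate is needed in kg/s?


m_dot = Q / dh
m_dot = 36.1 / 176.9
m_dot = 0.2041 kg/s

0.2041


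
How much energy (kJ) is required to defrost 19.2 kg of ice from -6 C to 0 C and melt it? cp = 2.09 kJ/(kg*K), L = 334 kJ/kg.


Sensible heat = cp * dT = 2.09 * 6 = 12.54 kJ/kg
Total per kg = 12.54 + 334 = 346.54 kJ/kg
Q = m * total = 19.2 * 346.54
Q = 6653.6 kJ

6653.6


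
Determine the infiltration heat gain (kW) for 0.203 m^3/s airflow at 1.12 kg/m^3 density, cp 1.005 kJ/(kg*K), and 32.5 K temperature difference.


Q = V_dot * rho * cp * dT
Q = 0.203 * 1.12 * 1.005 * 32.5
Q = 7.426 kW

7.426


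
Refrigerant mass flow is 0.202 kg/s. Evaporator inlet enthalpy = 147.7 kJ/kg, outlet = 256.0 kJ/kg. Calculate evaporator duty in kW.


dh = 256.0 - 147.7 = 108.3 kJ/kg
Q_evap = m_dot * dh = 0.202 * 108.3
Q_evap = 21.88 kW

21.88


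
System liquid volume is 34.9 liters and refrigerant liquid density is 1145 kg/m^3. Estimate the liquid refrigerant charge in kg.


Charge = V * rho / 1000
Charge = 34.9 * 1145 / 1000
Charge = 39.96 kg

39.96


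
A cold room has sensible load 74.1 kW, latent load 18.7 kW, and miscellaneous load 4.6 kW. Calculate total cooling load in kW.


Q_total = Q_s + Q_l + Q_misc
Q_total = 74.1 + 18.7 + 4.6
Q_total = 97.4 kW

97.4


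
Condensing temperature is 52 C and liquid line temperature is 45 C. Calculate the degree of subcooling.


Subcooling = T_cond - T_liquid
Subcooling = 52 - 45
Subcooling = 7 K

7


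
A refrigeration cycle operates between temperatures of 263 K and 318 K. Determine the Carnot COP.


dT = 318 - 263 = 55 K
COP_carnot = T_cold / dT = 263 / 55
COP_carnot = 4.782

4.782


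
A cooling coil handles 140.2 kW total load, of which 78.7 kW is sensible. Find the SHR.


SHR = Q_sensible / Q_total
SHR = 78.7 / 140.2
SHR = 0.561

0.561


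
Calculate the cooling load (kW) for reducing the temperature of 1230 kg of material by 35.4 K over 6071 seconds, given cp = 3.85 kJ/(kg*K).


Q = m * cp * dT / t
Q = 1230 * 3.85 * 35.4 / 6071
Q = 27.613 kW

27.613


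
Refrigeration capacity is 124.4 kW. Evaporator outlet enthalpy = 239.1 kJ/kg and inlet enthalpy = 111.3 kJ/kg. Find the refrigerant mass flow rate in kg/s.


dh = 239.1 - 111.3 = 127.8 kJ/kg
m_dot = Q / dh = 124.4 / 127.8 = 0.9734 kg/s

0.9734


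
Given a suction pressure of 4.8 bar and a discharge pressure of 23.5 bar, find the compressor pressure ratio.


PR = P_high / P_low
PR = 23.5 / 4.8
PR = 4.896

4.896


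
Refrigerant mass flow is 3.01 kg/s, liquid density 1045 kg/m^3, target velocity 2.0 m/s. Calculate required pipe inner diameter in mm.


A = m_dot / (rho * v) = 3.01 / (1045 * 2.0) = 0.001440191388 m^2
d = sqrt(4*A/pi) * 1000
d = 42.8 mm

42.8


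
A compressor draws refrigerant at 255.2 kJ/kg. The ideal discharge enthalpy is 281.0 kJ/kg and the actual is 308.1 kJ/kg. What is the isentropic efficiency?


dh_ideal = 281.0 - 255.2 = 25.8 kJ/kg
dh_actual = 308.1 - 255.2 = 52.9 kJ/kg
eta_s = dh_ideal / dh_actual = 25.8 / 52.9
eta_s = 0.4877

0.4877


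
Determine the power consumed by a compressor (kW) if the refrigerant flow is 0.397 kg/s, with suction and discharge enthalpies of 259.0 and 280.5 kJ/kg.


dh = 280.5 - 259.0 = 21.5 kJ/kg
W = m_dot * dh = 0.397 * 21.5 = 8.54 kW

8.54


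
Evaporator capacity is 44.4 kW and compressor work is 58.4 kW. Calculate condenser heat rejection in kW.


Q_cond = Q_evap + W
Q_cond = 44.4 + 58.4
Q_cond = 102.8 kW

102.8


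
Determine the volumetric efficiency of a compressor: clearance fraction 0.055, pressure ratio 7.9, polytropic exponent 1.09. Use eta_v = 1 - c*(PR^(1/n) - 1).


PR^(1/n) = 7.9^(1/1.09) = 6.66056534
eta_v = 1 - 0.055 * (6.66056534 - 1)
eta_v = 0.6887

0.6887


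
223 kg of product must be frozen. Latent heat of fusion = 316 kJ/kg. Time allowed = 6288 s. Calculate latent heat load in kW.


Q_lat = m * h_fg / t
Q_lat = 223 * 316 / 6288
Q_lat = 11.21 kW

11.21


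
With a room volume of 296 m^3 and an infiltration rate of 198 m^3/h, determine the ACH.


ACH = flow / volume
ACH = 198 / 296
ACH = 0.669

0.669


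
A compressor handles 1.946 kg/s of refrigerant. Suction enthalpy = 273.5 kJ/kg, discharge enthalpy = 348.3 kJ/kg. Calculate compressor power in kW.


dh = 348.3 - 273.5 = 74.8 kJ/kg
W = m_dot * dh = 1.946 * 74.8 = 145.56 kW

145.56


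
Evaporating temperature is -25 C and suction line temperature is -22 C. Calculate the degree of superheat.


Superheat = T_suction - T_evap
Superheat = -22 - (-25)
Superheat = 3 K

3


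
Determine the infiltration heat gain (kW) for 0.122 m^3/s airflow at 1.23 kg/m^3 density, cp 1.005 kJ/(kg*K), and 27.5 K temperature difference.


Q = V_dot * rho * cp * dT
Q = 0.122 * 1.23 * 1.005 * 27.5
Q = 4.147 kW

4.147


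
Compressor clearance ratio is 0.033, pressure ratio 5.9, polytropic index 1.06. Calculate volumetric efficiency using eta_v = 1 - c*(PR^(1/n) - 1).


PR^(1/n) = 5.9^(1/1.06) = 5.33603757
eta_v = 1 - 0.033 * (5.33603757 - 1)
eta_v = 0.8569

0.8569


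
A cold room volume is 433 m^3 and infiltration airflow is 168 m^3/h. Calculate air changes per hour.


ACH = flow / volume
ACH = 168 / 433
ACH = 0.388

0.388


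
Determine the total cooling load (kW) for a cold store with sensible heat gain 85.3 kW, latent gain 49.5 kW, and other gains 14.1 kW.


Q_total = Q_s + Q_l + Q_misc
Q_total = 85.3 + 49.5 + 14.1
Q_total = 148.9 kW

148.9


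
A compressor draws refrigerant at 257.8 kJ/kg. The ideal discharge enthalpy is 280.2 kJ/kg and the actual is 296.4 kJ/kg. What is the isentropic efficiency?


dh_ideal = 280.2 - 257.8 = 22.4 kJ/kg
dh_actual = 296.4 - 257.8 = 38.6 kJ/kg
eta_s = dh_ideal / dh_actual = 22.4 / 38.6
eta_s = 0.5803

0.5803


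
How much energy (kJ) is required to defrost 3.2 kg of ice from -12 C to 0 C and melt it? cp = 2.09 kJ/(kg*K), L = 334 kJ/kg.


Sensible heat = cp * dT = 2.09 * 12 = 25.08 kJ/kg
Total per kg = 25.08 + 334 = 359.08 kJ/kg
Q = m * total = 3.2 * 359.08
Q = 1149.1 kJ

1149.1


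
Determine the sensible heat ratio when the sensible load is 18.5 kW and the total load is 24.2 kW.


SHR = Q_sensible / Q_total
SHR = 18.5 / 24.2
SHR = 0.764

0.764


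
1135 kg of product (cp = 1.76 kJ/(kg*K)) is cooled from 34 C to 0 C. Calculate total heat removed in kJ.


dT = 34 - (0) = 34 K
Q = m * cp * dT = 1135 * 1.76 * 34
Q = 67918 kJ

67918


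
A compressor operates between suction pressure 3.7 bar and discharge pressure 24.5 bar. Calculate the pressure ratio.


PR = P_high / P_low
PR = 24.5 / 3.7
PR = 6.622

6.622


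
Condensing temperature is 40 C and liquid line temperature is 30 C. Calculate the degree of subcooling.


Subcooling = T_cond - T_liquid
Subcooling = 40 - 30
Subcooling = 10 K

10


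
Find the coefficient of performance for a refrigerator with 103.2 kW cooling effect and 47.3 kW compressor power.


COP = Q_evap / W
COP = 103.2 / 47.3
COP = 2.182

2.182


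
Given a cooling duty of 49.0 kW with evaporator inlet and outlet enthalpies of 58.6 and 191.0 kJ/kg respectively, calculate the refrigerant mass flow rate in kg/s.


dh = 191.0 - 58.6 = 132.4 kJ/kg
m_dot = Q / dh = 49.0 / 132.4 = 0.3701 kg/s

0.3701


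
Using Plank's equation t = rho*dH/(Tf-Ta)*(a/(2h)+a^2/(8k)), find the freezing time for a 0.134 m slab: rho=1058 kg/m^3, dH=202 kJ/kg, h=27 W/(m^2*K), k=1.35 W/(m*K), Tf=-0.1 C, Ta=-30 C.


dT = -0.1 - (-30) = 29.9 K
term1 = a/(2h) = 0.134/(2*27) = 0.002481481481
term2 = a^2/(8k) = 0.134^2/(8*1.35) = 0.001662592593
t = rho*dH*1000/dT * (term1 + term2)
t = 1058*202*1000/29.9 * (0.002481481481 + 0.001662592593)
t = 29621 s

29621


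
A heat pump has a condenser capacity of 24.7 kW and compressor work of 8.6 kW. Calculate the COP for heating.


COP_hp = Q_cond / W
COP_hp = 24.7 / 8.6
COP_hp = 2.872

2.872


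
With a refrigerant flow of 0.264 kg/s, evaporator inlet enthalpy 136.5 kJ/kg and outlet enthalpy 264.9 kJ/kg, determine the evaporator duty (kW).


dh = 264.9 - 136.5 = 128.4 kJ/kg
Q_evap = m_dot * dh = 0.264 * 128.4
Q_evap = 33.9 kW

33.9


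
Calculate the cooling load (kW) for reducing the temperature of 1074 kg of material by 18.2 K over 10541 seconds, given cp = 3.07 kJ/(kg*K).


Q = m * cp * dT / t
Q = 1074 * 3.07 * 18.2 / 10541
Q = 5.693 kW

5.693


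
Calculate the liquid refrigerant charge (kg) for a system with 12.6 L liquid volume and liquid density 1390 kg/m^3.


Charge = V * rho / 1000
Charge = 12.6 * 1390 / 1000
Charge = 17.51 kg

17.51


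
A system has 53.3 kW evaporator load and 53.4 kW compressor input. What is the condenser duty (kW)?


Q_cond = Q_evap + W
Q_cond = 53.3 + 53.4
Q_cond = 106.7 kW

106.7


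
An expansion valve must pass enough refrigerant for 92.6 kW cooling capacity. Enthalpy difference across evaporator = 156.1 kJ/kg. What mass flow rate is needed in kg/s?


m_dot = Q / dh
m_dot = 92.6 / 156.1
m_dot = 0.5932 kg/s

0.5932


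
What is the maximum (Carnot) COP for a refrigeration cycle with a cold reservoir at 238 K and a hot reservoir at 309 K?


dT = 309 - 238 = 71 K
COP_carnot = T_cold / dT = 238 / 71
COP_carnot = 3.352

3.352


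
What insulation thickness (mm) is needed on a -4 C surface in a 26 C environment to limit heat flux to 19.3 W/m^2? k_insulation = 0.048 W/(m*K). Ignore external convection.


dT = 26 - (-4) = 30 K
thickness = k * dT / q_max * 1000
thickness = 0.048 * 30 / 19.3 * 1000
thickness = 74.6 mm

74.6


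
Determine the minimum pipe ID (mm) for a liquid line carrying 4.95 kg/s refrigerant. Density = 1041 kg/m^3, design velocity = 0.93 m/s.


A = m_dot / (rho * v) = 4.95 / (1041 * 0.93) = 0.005112949707 m^2
d = sqrt(4*A/pi) * 1000
d = 80.7 mm

80.7


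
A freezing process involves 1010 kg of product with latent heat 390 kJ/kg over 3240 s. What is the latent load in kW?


Q_lat = m * h_fg / t
Q_lat = 1010 * 390 / 3240
Q_lat = 121.57 kW

121.57


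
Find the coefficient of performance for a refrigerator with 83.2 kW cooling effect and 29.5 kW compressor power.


COP = Q_evap / W
COP = 83.2 / 29.5
COP = 2.82

2.82


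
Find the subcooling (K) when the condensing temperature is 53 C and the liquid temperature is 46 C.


Subcooling = T_cond - T_liquid
Subcooling = 53 - 46
Subcooling = 7 K

7


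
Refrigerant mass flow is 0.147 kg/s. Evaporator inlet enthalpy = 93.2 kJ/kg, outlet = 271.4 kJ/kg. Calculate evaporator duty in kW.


dh = 271.4 - 93.2 = 178.2 kJ/kg
Q_evap = m_dot * dh = 0.147 * 178.2
Q_evap = 26.2 kW

26.2


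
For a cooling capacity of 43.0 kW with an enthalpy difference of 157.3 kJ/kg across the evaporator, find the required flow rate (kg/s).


m_dot = Q / dh
m_dot = 43.0 / 157.3
m_dot = 0.2734 kg/s

0.2734


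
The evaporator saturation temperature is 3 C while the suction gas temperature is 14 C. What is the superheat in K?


Superheat = T_suction - T_evap
Superheat = 14 - (3)
Superheat = 11 K

11


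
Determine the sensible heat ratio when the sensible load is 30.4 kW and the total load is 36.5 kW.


SHR = Q_sensible / Q_total
SHR = 30.4 / 36.5
SHR = 0.833

0.833


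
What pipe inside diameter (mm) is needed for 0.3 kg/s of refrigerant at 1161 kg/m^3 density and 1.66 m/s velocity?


A = m_dot / (rho * v) = 0.3 / (1161 * 1.66) = 0.0001556614053 m^2
d = sqrt(4*A/pi) * 1000
d = 14.1 mm

14.1


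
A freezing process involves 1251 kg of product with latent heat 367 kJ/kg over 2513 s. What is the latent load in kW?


Q_lat = m * h_fg / t
Q_lat = 1251 * 367 / 2513
Q_lat = 182.7 kW

182.7


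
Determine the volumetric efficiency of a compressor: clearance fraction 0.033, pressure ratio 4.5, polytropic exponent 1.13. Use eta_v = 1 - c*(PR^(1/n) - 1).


PR^(1/n) = 4.5^(1/1.13) = 3.78498508
eta_v = 1 - 0.033 * (3.78498508 - 1)
eta_v = 0.9081

0.9081


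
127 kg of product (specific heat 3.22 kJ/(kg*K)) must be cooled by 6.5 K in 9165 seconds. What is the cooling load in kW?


Q = m * cp * dT / t
Q = 127 * 3.22 * 6.5 / 9165
Q = 0.29 kW

0.29


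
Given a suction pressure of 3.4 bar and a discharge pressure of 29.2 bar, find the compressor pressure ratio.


PR = P_high / P_low
PR = 29.2 / 3.4
PR = 8.588

8.588


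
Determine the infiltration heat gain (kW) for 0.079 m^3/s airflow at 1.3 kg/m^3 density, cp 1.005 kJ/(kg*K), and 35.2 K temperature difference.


Q = V_dot * rho * cp * dT
Q = 0.079 * 1.3 * 1.005 * 35.2
Q = 3.633 kW

3.633


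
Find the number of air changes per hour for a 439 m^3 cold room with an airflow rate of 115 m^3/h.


ACH = flow / volume
ACH = 115 / 439
ACH = 0.262

0.262


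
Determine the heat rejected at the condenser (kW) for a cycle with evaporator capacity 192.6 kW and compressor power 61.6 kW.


Q_cond = Q_evap + W
Q_cond = 192.6 + 61.6
Q_cond = 254.2 kW

254.2


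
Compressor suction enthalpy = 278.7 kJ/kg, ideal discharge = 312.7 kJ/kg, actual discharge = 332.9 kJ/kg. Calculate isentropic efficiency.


dh_ideal = 312.7 - 278.7 = 34.0 kJ/kg
dh_actual = 332.9 - 278.7 = 54.2 kJ/kg
eta_s = dh_ideal / dh_actual = 34.0 / 54.2
eta_s = 0.6273

0.6273


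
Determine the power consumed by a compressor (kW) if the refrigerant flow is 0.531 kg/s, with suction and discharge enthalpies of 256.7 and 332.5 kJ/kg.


dh = 332.5 - 256.7 = 75.8 kJ/kg
W = m_dot * dh = 0.531 * 75.8 = 40.25 kW

40.25


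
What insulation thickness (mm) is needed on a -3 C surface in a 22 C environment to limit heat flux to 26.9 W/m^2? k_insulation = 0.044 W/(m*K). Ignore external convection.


dT = 22 - (-3) = 25 K
thickness = k * dT / q_max * 1000
thickness = 0.044 * 25 / 26.9 * 1000
thickness = 40.9 mm

40.9


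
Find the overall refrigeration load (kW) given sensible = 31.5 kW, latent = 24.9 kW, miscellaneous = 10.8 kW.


Q_total = Q_s + Q_l + Q_misc
Q_total = 31.5 + 24.9 + 10.8
Q_total = 67.2 kW

67.2


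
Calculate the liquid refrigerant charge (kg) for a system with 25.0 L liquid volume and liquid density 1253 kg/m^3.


Charge = V * rho / 1000
Charge = 25.0 * 1253 / 1000
Charge = 31.33 kg

31.33
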